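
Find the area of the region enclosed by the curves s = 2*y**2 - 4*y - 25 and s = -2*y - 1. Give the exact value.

Both boundary curves give s as a function of y, so integrate with respect to y. Setting them equal: 2*y**2 - 2*y - 24 = 0, i.e. 2*(y - 4)*(y + 3) = 0, so they meet at y = -3, 4.
For y in [-3, 4], s = 2*y**2 - 4*y - 25 is on the left; area = ∫[-3,4] (-(2*y**2 - 2*y - 24)) dy = 343/3.

343/3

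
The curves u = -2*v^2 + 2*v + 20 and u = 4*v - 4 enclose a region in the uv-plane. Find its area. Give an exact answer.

343/3

Both boundary curves give u as a function of v, so integrate with respect to v. Setting them equal: -2*v^2 - 2*v + 24 = 0, i.e. -2*(v - 3)*(v + 4) = 0, so they meet at v = -4, 3.
For v in [-4, 3], u = -2*v^2 + 2*v + 20 is on the right; area = ∫[-4,3] (-2*v^2 - 2*v + 24) dv = 343/3.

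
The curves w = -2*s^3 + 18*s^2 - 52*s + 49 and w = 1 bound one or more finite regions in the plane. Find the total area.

Set the curves equal: -2*s^3 + 18*s^2 - 52*s + 49 = 1, so -2*s^3 + 18*s^2 - 52*s + 48 = 0, which factors as -2*(s - 4)*(s - 3)*(s - 2) = 0. The curves meet at s = 2, 3, 4.
On [2, 3], w = 1 is on top; that piece has area ∫[2,3] (-(-2*s^3 + 18*s^2 - 52*s + 48)) ds = 1/2.
On [3, 4], w = -2*s^3 + 18*s^2 - 52*s + 49 is on top; that piece has area ∫[3,4] (-2*s^3 + 18*s^2 - 52*s + 48) ds = 1/2.
Total enclosed area = 1/2 + 1/2 = 1.

1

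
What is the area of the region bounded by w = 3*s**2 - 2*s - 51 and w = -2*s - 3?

Set the curves equal: 3*s**2 - 2*s - 51 = -2*s - 3, so 3*s**2 - 48 = 0, which factors as 3*(s - 4)*(s + 4) = 0. The curves meet at s = -4, 4.
On [-4, 4], w = -2*s - 3 is on top; that piece has area ∫[-4,4] (-(3*s**2 - 48)) ds = 256.

256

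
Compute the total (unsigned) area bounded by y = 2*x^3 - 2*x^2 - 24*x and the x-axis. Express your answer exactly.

The curve meets the x-axis where 2*x^3 - 2*x^2 - 24*x = 0, i.e. 2*x*(x - 4)*(x + 3) = 0, at x = -3, 0, 4.
On [-3, 0] the curve lies above the axis; ∫[-3,0] (2*x^3 - 2*x^2 - 24*x) dx = 99/2, giving area 99/2.
On [0, 4] the curve lies below the axis; ∫[0,4] (2*x^3 - 2*x^2 - 24*x) dx = -320/3, giving area 320/3.
Total area = 99/2 + 320/3 = 937/6.

937/6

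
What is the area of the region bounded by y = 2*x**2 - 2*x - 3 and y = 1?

Set the curves equal: 2*x**2 - 2*x - 3 = 1, so 2*x**2 - 2*x - 4 = 0, which factors as 2*(x - 2)*(x + 1) = 0. The curves meet at x = -1, 2.
On [-1, 2], y = 1 is on top; that piece has area ∫[-1,2] (-(2*x**2 - 2*x - 4)) dx = 9.

9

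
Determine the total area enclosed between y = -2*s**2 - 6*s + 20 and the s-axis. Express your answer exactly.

343/3

The curve meets the s-axis where -2*s**2 - 6*s + 20 = 0, i.e. -2*(s - 2)*(s + 5) = 0, at s = -5, 2.
On [-5, 2] the curve lies above the axis; ∫[-5,2] (-2*s**2 - 6*s + 20) ds = 343/3, giving area 343/3.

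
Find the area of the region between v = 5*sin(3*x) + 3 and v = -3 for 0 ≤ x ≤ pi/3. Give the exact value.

On [0, pi/3], (5*sin(3*x) + 3) - (-3) = 5*sin(3*x) + 6 is ≥ 0 throughout, so the area is a single integral of |5*sin(3*x) + 6|.
∫[0,pi/3] (5*sin(3*x) + 6) dx = 10/3 + 2*pi.

10/3 + 2*pi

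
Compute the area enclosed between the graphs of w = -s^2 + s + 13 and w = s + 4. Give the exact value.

Set the curves equal: -s^2 + s + 13 = s + 4, so -s^2 + 9 = 0, which factors as -(s - 3)*(s + 3) = 0. The curves meet at s = -3, 3.
On [-3, 3], w = -s^2 + s + 13 is on top; that piece has area ∫[-3,3] (-s^2 + 9) ds = 36.

36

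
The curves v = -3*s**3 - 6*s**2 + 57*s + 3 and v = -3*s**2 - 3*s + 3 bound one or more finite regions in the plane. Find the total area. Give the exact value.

2521/4

Set the curves equal: -3*s**3 - 6*s**2 + 57*s + 3 = -3*s**2 - 3*s + 3, so -3*s**3 - 3*s**2 + 60*s = 0, which factors as -3*s*(s - 4)*(s + 5) = 0. The curves meet at s = -5, 0, 4.
On [-5, 0], v = -3*s**2 - 3*s + 3 is on top; that piece has area ∫[-5,0] (-(-3*s**3 - 3*s**2 + 60*s)) ds = 1625/4.
On [0, 4], v = -3*s**3 - 6*s**2 + 57*s + 3 is on top; that piece has area ∫[0,4] (-3*s**3 - 3*s**2 + 60*s) ds = 224.
Total enclosed area = 1625/4 + 224 = 2521/4.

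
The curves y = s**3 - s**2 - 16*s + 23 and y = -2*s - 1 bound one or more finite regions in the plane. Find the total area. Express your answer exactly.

1741/12

Set the curves equal: s**3 - s**2 - 16*s + 23 = -2*s - 1, so s**3 - s**2 - 14*s + 24 = 0, which factors as (s - 3)*(s - 2)*(s + 4) = 0. The curves meet at s = -4, 2, 3.
On [-4, 2], y = s**3 - s**2 - 16*s + 23 is on top; that piece has area ∫[-4,2] (s**3 - s**2 - 14*s + 24) ds = 144.
On [2, 3], y = -2*s - 1 is on top; that piece has area ∫[2,3] (-(s**3 - s**2 - 14*s + 24)) ds = 13/12.
Total enclosed area = 144 + 13/12 = 1741/12.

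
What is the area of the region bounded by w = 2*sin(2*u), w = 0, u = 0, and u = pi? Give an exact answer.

The difference (2*sin(2*u)) - (0) = 2*sin(2*u) changes sign at u = pi/2 inside [0, pi], so split the integral there.
∫[0,pi/2] (2*sin(2*u)) du = 2.
∫[pi/2,pi] (2*sin(2*u)) du = -2; the area of that piece is 2.
Total area = 2 + 2 = 4.

4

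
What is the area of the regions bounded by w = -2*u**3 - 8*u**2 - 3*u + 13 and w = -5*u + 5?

Set the curves equal: -2*u**3 - 8*u**2 - 3*u + 13 = -5*u + 5, so -2*u**3 - 8*u**2 + 2*u + 8 = 0, which factors as -2*(u - 1)*(u + 1)*(u + 4) = 0. The curves meet at u = -4, -1, 1.
On [-4, -1], w = -5*u + 5 is on top; that piece has area ∫[-4,-1] (-(-2*u**3 - 8*u**2 + 2*u + 8)) du = 63/2.
On [-1, 1], w = -2*u**3 - 8*u**2 - 3*u + 13 is on top; that piece has area ∫[-1,1] (-2*u**3 - 8*u**2 + 2*u + 8) du = 32/3.
Total enclosed area = 63/2 + 32/3 = 253/6.

253/6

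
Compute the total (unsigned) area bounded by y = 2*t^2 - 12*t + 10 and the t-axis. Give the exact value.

The curve meets the t-axis where 2*t^2 - 12*t + 10 = 0, i.e. 2*(t - 5)*(t - 1) = 0, at t = 1, 5.
On [1, 5] the curve lies below the axis; ∫[1,5] (2*t^2 - 12*t + 10) dt = -64/3, giving area 64/3.

64/3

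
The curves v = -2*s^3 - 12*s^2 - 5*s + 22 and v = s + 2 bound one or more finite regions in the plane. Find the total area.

Set the curves equal: -2*s^3 - 12*s^2 - 5*s + 22 = s + 2, so -2*s^3 - 12*s^2 - 6*s + 20 = 0, which factors as -2*(s - 1)*(s + 2)*(s + 5) = 0. The curves meet at s = -5, -2, 1.
On [-5, -2], v = s + 2 is on top; that piece has area ∫[-5,-2] (-(-2*s^3 - 12*s^2 - 6*s + 20)) ds = 81/2.
On [-2, 1], v = -2*s^3 - 12*s^2 - 5*s + 22 is on top; that piece has area ∫[-2,1] (-2*s^3 - 12*s^2 - 6*s + 20) ds = 81/2.
Total enclosed area = 81/2 + 81/2 = 81.

81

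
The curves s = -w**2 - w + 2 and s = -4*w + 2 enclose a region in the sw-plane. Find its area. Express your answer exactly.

9/2

Both boundary curves give s as a function of w, so integrate with respect to w. Setting them equal: -w**2 + 3*w = 0, i.e. -w*(w - 3) = 0, so they meet at w = 0, 3.
For w in [0, 3], s = -w**2 - w + 2 is on the right; area = ∫[0,3] (-w**2 + 3*w) dw = 9/2.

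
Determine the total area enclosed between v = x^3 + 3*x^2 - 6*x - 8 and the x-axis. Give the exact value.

The curve meets the x-axis where x^3 + 3*x^2 - 6*x - 8 = 0, i.e. (x - 2)*(x + 1)*(x + 4) = 0, at x = -4, -1, 2.
On [-4, -1] the curve lies above the axis; ∫[-4,-1] (x^3 + 3*x^2 - 6*x - 8) dx = 81/4, giving area 81/4.
On [-1, 2] the curve lies below the axis; ∫[-1,2] (x^3 + 3*x^2 - 6*x - 8) dx = -81/4, giving area 81/4.
Total area = 81/4 + 81/4 = 81/2.

81/2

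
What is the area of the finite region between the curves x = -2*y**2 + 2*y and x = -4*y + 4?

1/3

Both boundary curves give x as a function of y, so integrate with respect to y. Setting them equal: -2*y**2 + 6*y - 4 = 0, i.e. -2*(y - 2)*(y - 1) = 0, so they meet at y = 1, 2.
For y in [1, 2], x = -2*y**2 + 2*y is on the right; area = ∫[1,2] (-2*y**2 + 6*y - 4) dy = 1/3.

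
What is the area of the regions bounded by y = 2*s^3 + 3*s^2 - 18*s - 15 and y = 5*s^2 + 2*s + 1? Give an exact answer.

443/3

Set the curves equal: 2*s^3 + 3*s^2 - 18*s - 15 = 5*s^2 + 2*s + 1, so 2*s^3 - 2*s^2 - 20*s - 16 = 0, which factors as 2*(s - 4)*(s + 1)*(s + 2) = 0. The curves meet at s = -2, -1, 4.
On [-2, -1], y = 2*s^3 + 3*s^2 - 18*s - 15 is on top; that piece has area ∫[-2,-1] (2*s^3 - 2*s^2 - 20*s - 16) ds = 11/6.
On [-1, 4], y = 5*s^2 + 2*s + 1 is on top; that piece has area ∫[-1,4] (-(2*s^3 - 2*s^2 - 20*s - 16)) ds = 875/6.
Total enclosed area = 11/6 + 875/6 = 443/3.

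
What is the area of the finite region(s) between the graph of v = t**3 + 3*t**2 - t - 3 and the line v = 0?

The curve meets the t-axis where t**3 + 3*t**2 - t - 3 = 0, i.e. (t - 1)*(t + 1)*(t + 3) = 0, at t = -3, -1, 1.
On [-3, -1] the curve lies above the axis; ∫[-3,-1] (t**3 + 3*t**2 - t - 3) dt = 4, giving area 4.
On [-1, 1] the curve lies below the axis; ∫[-1,1] (t**3 + 3*t**2 - t - 3) dt = -4, giving area 4.
Total area = 4 + 4 = 8.

8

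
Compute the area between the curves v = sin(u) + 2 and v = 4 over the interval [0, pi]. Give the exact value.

On [0, pi], (sin(u) + 2) - (4) = sin(u) - 2 is ≤ 0 throughout, so the area is a single integral of |sin(u) - 2|.
∫[0,pi] (sin(u) - 2) du = 2 - 2*pi; the area of that piece is -2 + 2*pi.

-2 + 2*pi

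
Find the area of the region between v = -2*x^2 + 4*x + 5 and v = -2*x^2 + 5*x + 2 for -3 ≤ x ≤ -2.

11/2

On [-3, -2], (-2*x^2 + 4*x + 5) - (-2*x^2 + 5*x + 2) = -x + 3 is ≥ 0 throughout, so the area is a single integral of |-x + 3|.
∫[-3,-2] (-x + 3) dx = 11/2.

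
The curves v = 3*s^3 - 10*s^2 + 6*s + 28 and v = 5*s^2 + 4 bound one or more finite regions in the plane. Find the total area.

Set the curves equal: 3*s^3 - 10*s^2 + 6*s + 28 = 5*s^2 + 4, so 3*s^3 - 15*s^2 + 6*s + 24 = 0, which factors as 3*(s - 4)*(s - 2)*(s + 1) = 0. The curves meet at s = -1, 2, 4.
On [-1, 2], v = 3*s^3 - 10*s^2 + 6*s + 28 is on top; that piece has area ∫[-1,2] (3*s^3 - 15*s^2 + 6*s + 24) ds = 189/4.
On [2, 4], v = 5*s^2 + 4 is on top; that piece has area ∫[2,4] (-(3*s^3 - 15*s^2 + 6*s + 24)) ds = 16.
Total enclosed area = 189/4 + 16 = 253/4.

253/4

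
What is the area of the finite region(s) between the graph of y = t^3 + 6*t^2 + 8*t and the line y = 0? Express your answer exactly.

8

The curve meets the t-axis where t^3 + 6*t^2 + 8*t = 0, i.e. t*(t + 2)*(t + 4) = 0, at t = -4, -2, 0.
On [-4, -2] the curve lies above the axis; ∫[-4,-2] (t^3 + 6*t^2 + 8*t) dt = 4, giving area 4.
On [-2, 0] the curve lies below the axis; ∫[-2,0] (t^3 + 6*t^2 + 8*t) dt = -4, giving area 4.
Total area = 4 + 4 = 8.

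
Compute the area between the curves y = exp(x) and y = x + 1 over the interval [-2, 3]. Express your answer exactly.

-15/2 - exp(-2) + exp(3)

On [-2, 3], (exp(x)) - (x + 1) = -x + exp(x) - 1 is ≥ 0 throughout, so the area is a single integral of |-x + exp(x) - 1|.
∫[-2,3] (-x + exp(x) - 1) dx = -15/2 - exp(-2) + exp(3).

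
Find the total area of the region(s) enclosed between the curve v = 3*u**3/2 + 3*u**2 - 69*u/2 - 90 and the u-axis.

The curve meets the u-axis where 3*u**3/2 + 3*u**2 - 69*u/2 - 90 = 0, i.e. 3*(u - 5)*(u + 3)*(u + 4)/2 = 0, at u = -4, -3, 5.
On [-4, -3] the curve lies above the axis; ∫[-4,-3] (3*u**3/2 + 3*u**2 - 69*u/2 - 90) du = 17/8, giving area 17/8.
On [-3, 5] the curve lies below the axis; ∫[-3,5] (3*u**3/2 + 3*u**2 - 69*u/2 - 90) du = -640, giving area 640.
Total area = 17/8 + 640 = 5137/8.

5137/8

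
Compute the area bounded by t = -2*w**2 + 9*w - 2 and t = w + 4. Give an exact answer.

Both boundary curves give t as a function of w, so integrate with respect to w. Setting them equal: -2*w**2 + 8*w - 6 = 0, i.e. -2*(w - 3)*(w - 1) = 0, so they meet at w = 1, 3.
For w in [1, 3], t = -2*w**2 + 9*w - 2 is on the right; area = ∫[1,3] (-2*w**2 + 8*w - 6) dw = 8/3.

8/3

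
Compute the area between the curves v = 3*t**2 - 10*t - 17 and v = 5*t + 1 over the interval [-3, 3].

The difference (3*t**2 - 10*t - 17) - (5*t + 1) = 3*t**2 - 15*t - 18 changes sign at t = -1 inside [-3, 3], so split the integral there.
∫[-3,-1] (3*t**2 - 15*t - 18) dt = 50.
∫[-1,3] (3*t**2 - 15*t - 18) dt = -104; the area of that piece is 104.
Total area = 50 + 104 = 154.

154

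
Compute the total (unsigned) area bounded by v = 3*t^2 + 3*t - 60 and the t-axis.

The curve meets the t-axis where 3*t^2 + 3*t - 60 = 0, i.e. 3*(t - 4)*(t + 5) = 0, at t = -5, 4.
On [-5, 4] the curve lies below the axis; ∫[-5,4] (3*t^2 + 3*t - 60) dt = -729/2, giving area 729/2.

729/2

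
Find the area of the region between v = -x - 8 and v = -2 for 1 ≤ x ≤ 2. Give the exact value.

On [1, 2], (-x - 8) - (-2) = -x - 6 is ≤ 0 throughout, so the area is a single integral of |-x - 6|.
∫[1,2] (-x - 6) dx = -15/2; the area of that piece is 15/2.

15/2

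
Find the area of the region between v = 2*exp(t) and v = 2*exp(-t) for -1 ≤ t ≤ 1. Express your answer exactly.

-8 + 4*exp(-1) + 4*exp(1)

The difference (2*exp(t)) - (2*exp(-t)) = 2*exp(t) - 2*exp(-t) changes sign at t = 0 inside [-1, 1], so split the integral there.
∫[-1,0] (2*exp(t) - 2*exp(-t)) dt = -2*exp(1) - 2*exp(-1) + 4; the area of that piece is -4 + 2*exp(-1) + 2*exp(1).
∫[0,1] (2*exp(t) - 2*exp(-t)) dt = -4 + 2*exp(-1) + 2*exp(1).
Total area = (-4 + 2*exp(-1) + 2*exp(1)) + (-4 + 2*exp(-1) + 2*exp(1)) = -8 + 4*exp(-1) + 4*exp(1).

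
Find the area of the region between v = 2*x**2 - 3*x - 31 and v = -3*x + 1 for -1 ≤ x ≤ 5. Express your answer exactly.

376/3

The difference (2*x**2 - 3*x - 31) - (-3*x + 1) = 2*x**2 - 32 changes sign at x = 4 inside [-1, 5], so split the integral there.
∫[-1,4] (2*x**2 - 32) dx = -350/3; the area of that piece is 350/3.
∫[4,5] (2*x**2 - 32) dx = 26/3.
Total area = 350/3 + 26/3 = 376/3.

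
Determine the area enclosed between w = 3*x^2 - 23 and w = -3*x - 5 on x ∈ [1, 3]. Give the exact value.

15

The difference (3*x^2 - 23) - (-3*x - 5) = 3*x^2 + 3*x - 18 changes sign at x = 2 inside [1, 3], so split the integral there.
∫[1,2] (3*x^2 + 3*x - 18) dx = -13/2; the area of that piece is 13/2.
∫[2,3] (3*x^2 + 3*x - 18) dx = 17/2.
Total area = 13/2 + 17/2 = 15.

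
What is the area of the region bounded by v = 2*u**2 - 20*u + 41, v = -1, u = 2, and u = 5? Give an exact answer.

The difference (2*u**2 - 20*u + 41) - (-1) = 2*u**2 - 20*u + 42 changes sign at u = 3 inside [2, 5], so split the integral there.
∫[2,3] (2*u**2 - 20*u + 42) du = 14/3.
∫[3,5] (2*u**2 - 20*u + 42) du = -32/3; the area of that piece is 32/3.
Total area = 14/3 + 32/3 = 46/3.

46/3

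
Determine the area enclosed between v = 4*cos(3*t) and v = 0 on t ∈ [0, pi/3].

8/3

The difference (4*cos(3*t)) - (0) = 4*cos(3*t) changes sign at t = pi/6 inside [0, pi/3], so split the integral there.
∫[0,pi/6] (4*cos(3*t)) dt = 4/3.
∫[pi/6,pi/3] (4*cos(3*t)) dt = -4/3; the area of that piece is 4/3.
Total area = 4/3 + 4/3 = 8/3.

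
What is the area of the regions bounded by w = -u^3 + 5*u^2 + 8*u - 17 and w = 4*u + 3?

937/12

Set the curves equal: -u^3 + 5*u^2 + 8*u - 17 = 4*u + 3, so -u^3 + 5*u^2 + 4*u - 20 = 0, which factors as -(u - 5)*(u - 2)*(u + 2) = 0. The curves meet at u = -2, 2, 5.
On [-2, 2], w = 4*u + 3 is on top; that piece has area ∫[-2,2] (-(-u^3 + 5*u^2 + 4*u - 20)) du = 160/3.
On [2, 5], w = -u^3 + 5*u^2 + 8*u - 17 is on top; that piece has area ∫[2,5] (-u^3 + 5*u^2 + 4*u - 20) du = 99/4.
Total enclosed area = 160/3 + 99/4 = 937/12.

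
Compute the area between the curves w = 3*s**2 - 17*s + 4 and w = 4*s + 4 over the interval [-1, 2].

The difference (3*s**2 - 17*s + 4) - (4*s + 4) = 3*s**2 - 21*s changes sign at s = 0 inside [-1, 2], so split the integral there.
∫[-1,0] (3*s**2 - 21*s) ds = 23/2.
∫[0,2] (3*s**2 - 21*s) ds = -34; the area of that piece is 34.
Total area = 23/2 + 34 = 91/2.

91/2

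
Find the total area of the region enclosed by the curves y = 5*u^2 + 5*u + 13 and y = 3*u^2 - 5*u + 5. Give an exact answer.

9

Set the curves equal: 5*u^2 + 5*u + 13 = 3*u^2 - 5*u + 5, so 2*u^2 + 10*u + 8 = 0, which factors as 2*(u + 1)*(u + 4) = 0. The curves meet at u = -4, -1.
On [-4, -1], y = 3*u^2 - 5*u + 5 is on top; that piece has area ∫[-4,-1] (-(2*u^2 + 10*u + 8)) du = 9.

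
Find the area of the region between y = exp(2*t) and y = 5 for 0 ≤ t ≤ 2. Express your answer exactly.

-29/2 + 5*log(5) + exp(4)/2

The difference (exp(2*t)) - (5) = exp(2*t) - 5 changes sign at t = log(5)/2 inside [0, 2], so split the integral there.
∫[0,log(5)/2] (exp(2*t) - 5) dt = 2 - 5*log(5)/2; the area of that piece is -2 + 5*log(5)/2.
∫[log(5)/2,2] (exp(2*t) - 5) dt = -25/2 + 5*log(5)/2 + exp(4)/2.
Total area = (-2 + 5*log(5)/2) + (-25/2 + 5*log(5)/2 + exp(4)/2) = -29/2 + 5*log(5) + exp(4)/2.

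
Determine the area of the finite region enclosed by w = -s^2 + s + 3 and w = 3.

Set the curves equal: -s^2 + s + 3 = 3, so -s^2 + s = 0, which factors as -s*(s - 1) = 0. The curves meet at s = 0, 1.
On [0, 1], w = -s^2 + s + 3 is on top; that piece has area ∫[0,1] (-s^2 + s) ds = 1/6.

1/6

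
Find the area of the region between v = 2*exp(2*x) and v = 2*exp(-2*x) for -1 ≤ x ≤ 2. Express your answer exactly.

-4 + exp(-4) + exp(-2) + exp(2) + exp(4)

The difference (2*exp(2*x)) - (2*exp(-2*x)) = 2*exp(2*x) - 2*exp(-2*x) changes sign at x = 0 inside [-1, 2], so split the integral there.
∫[-1,0] (2*exp(2*x) - 2*exp(-2*x)) dx = -exp(2) - exp(-2) + 2; the area of that piece is -2 + exp(-2) + exp(2).
∫[0,2] (2*exp(2*x) - 2*exp(-2*x)) dx = -2 + exp(-4) + exp(4).
Total area = (-2 + exp(-2) + exp(2)) + (-2 + exp(-4) + exp(4)) = -4 + exp(-4) + exp(-2) + exp(2) + exp(4).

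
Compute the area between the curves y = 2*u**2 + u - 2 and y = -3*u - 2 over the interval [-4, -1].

The difference (2*u**2 + u - 2) - (-3*u - 2) = 2*u**2 + 4*u changes sign at u = -2 inside [-4, -1], so split the integral there.
∫[-4,-2] (2*u**2 + 4*u) du = 40/3.
∫[-2,-1] (2*u**2 + 4*u) du = -4/3; the area of that piece is 4/3.
Total area = 40/3 + 4/3 = 44/3.

44/3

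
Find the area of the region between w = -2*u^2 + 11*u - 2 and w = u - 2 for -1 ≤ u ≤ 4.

43

The difference (-2*u^2 + 11*u - 2) - (u - 2) = -2*u^2 + 10*u changes sign at u = 0 inside [-1, 4], so split the integral there.
∫[-1,0] (-2*u^2 + 10*u) du = -17/3; the area of that piece is 17/3.
∫[0,4] (-2*u^2 + 10*u) du = 112/3.
Total area = 17/3 + 112/3 = 43.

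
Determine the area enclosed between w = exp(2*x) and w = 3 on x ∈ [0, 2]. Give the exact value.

-17/2 + 3*log(3) + exp(4)/2

The difference (exp(2*x)) - (3) = exp(2*x) - 3 changes sign at x = log(3)/2 inside [0, 2], so split the integral there.
∫[0,log(3)/2] (exp(2*x) - 3) dx = 1 - 3*log(3)/2; the area of that piece is -1 + 3*log(3)/2.
∫[log(3)/2,2] (exp(2*x) - 3) dx = -15/2 + 3*log(3)/2 + exp(4)/2.
Total area = (-1 + 3*log(3)/2) + (-15/2 + 3*log(3)/2 + exp(4)/2) = -17/2 + 3*log(3) + exp(4)/2.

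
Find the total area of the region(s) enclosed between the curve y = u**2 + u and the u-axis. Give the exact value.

The curve meets the u-axis where u**2 + u = 0, i.e. u*(u + 1) = 0, at u = -1, 0.
On [-1, 0] the curve lies below the axis; ∫[-1,0] (u**2 + u) du = -1/6, giving area 1/6.

1/6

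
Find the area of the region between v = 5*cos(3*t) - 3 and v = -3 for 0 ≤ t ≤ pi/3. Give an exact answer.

10/3

The difference (5*cos(3*t) - 3) - (-3) = 5*cos(3*t) changes sign at t = pi/6 inside [0, pi/3], so split the integral there.
∫[0,pi/6] (5*cos(3*t)) dt = 5/3.
∫[pi/6,pi/3] (5*cos(3*t)) dt = -5/3; the area of that piece is 5/3.
Total area = 5/3 + 5/3 = 10/3.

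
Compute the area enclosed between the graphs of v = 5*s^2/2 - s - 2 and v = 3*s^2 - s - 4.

16/3

Set the curves equal: 5*s^2/2 - s - 2 = 3*s^2 - s - 4, so -s^2/2 + 2 = 0, which factors as -(s - 2)*(s + 2)/2 = 0. The curves meet at s = -2, 2.
On [-2, 2], v = 5*s^2/2 - s - 2 is on top; that piece has area ∫[-2,2] (-s^2/2 + 2) ds = 16/3.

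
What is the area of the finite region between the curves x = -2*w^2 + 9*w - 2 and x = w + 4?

8/3

Both boundary curves give x as a function of w, so integrate with respect to w. Setting them equal: -2*w^2 + 8*w - 6 = 0, i.e. -2*(w - 3)*(w - 1) = 0, so they meet at w = 1, 3.
For w in [1, 3], x = -2*w^2 + 9*w - 2 is on the right; area = ∫[1,3] (-2*w^2 + 8*w - 6) dw = 8/3.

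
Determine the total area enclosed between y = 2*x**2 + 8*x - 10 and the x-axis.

72

The curve meets the x-axis where 2*x**2 + 8*x - 10 = 0, i.e. 2*(x - 1)*(x + 5) = 0, at x = -5, 1.
On [-5, 1] the curve lies below the axis; ∫[-5,1] (2*x**2 + 8*x - 10) dx = -72, giving area 72.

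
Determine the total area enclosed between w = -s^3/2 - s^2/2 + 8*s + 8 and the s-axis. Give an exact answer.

863/12

The curve meets the s-axis where -s^3/2 - s^2/2 + 8*s + 8 = 0, i.e. -(s - 4)*(s + 1)*(s + 4)/2 = 0, at s = -4, -1, 4.
On [-4, -1] the curve lies below the axis; ∫[-4,-1] (-s^3/2 - s^2/2 + 8*s + 8) ds = -117/8, giving area 117/8.
On [-1, 4] the curve lies above the axis; ∫[-1,4] (-s^3/2 - s^2/2 + 8*s + 8) ds = 1375/24, giving area 1375/24.
Total area = 117/8 + 1375/24 = 863/12.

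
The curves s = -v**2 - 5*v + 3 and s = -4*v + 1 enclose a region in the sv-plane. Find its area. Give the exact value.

9/2

Both boundary curves give s as a function of v, so integrate with respect to v. Setting them equal: -v**2 - v + 2 = 0, i.e. -(v - 1)*(v + 2) = 0, so they meet at v = -2, 1.
For v in [-2, 1], s = -v**2 - 5*v + 3 is on the right; area = ∫[-2,1] (-v**2 - v + 2) dv = 9/2.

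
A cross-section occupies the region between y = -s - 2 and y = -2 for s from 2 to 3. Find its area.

On [2, 3], (-s - 2) - (-2) = -s is ≤ 0 throughout, so the area is a single integral of |-s|.
∫[2,3] (-s) ds = -5/2; the area of that piece is 5/2.

5/2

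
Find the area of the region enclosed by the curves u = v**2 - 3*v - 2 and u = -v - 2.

4/3

Both boundary curves give u as a function of v, so integrate with respect to v. Setting them equal: v**2 - 2*v = 0, i.e. v*(v - 2) = 0, so they meet at v = 0, 2.
For v in [0, 2], u = v**2 - 3*v - 2 is on the left; area = ∫[0,2] (-(v**2 - 2*v)) dv = 4/3.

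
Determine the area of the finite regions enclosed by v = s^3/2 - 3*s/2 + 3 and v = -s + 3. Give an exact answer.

Set the curves equal: s^3/2 - 3*s/2 + 3 = -s + 3, so s^3/2 - s/2 = 0, which factors as s*(s - 1)*(s + 1)/2 = 0. The curves meet at s = -1, 0, 1.
On [-1, 0], v = s^3/2 - 3*s/2 + 3 is on top; that piece has area ∫[-1,0] (s^3/2 - s/2) ds = 1/8.
On [0, 1], v = -s + 3 is on top; that piece has area ∫[0,1] (-(s^3/2 - s/2)) ds = 1/8.
Total enclosed area = 1/8 + 1/8 = 1/4.

1/4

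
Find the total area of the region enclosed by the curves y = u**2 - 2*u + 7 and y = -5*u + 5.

Set the curves equal: u**2 - 2*u + 7 = -5*u + 5, so u**2 + 3*u + 2 = 0, which factors as (u + 1)*(u + 2) = 0. The curves meet at u = -2, -1.
On [-2, -1], y = -5*u + 5 is on top; that piece has area ∫[-2,-1] (-(u**2 + 3*u + 2)) du = 1/6.

1/6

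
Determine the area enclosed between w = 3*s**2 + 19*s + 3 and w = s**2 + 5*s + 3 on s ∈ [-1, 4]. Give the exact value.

The difference (3*s**2 + 19*s + 3) - (s**2 + 5*s + 3) = 2*s**2 + 14*s changes sign at s = 0 inside [-1, 4], so split the integral there.
∫[-1,0] (2*s**2 + 14*s) ds = -19/3; the area of that piece is 19/3.
∫[0,4] (2*s**2 + 14*s) ds = 464/3.
Total area = 19/3 + 464/3 = 161.

161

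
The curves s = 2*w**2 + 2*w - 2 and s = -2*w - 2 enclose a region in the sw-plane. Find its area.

8/3

Both boundary curves give s as a function of w, so integrate with respect to w. Setting them equal: 2*w**2 + 4*w = 0, i.e. 2*w*(w + 2) = 0, so they meet at w = -2, 0.
For w in [-2, 0], s = 2*w**2 + 2*w - 2 is on the left; area = ∫[-2,0] (-(2*w**2 + 4*w)) dw = 8/3.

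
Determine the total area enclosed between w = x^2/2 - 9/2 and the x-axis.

18

The curve meets the x-axis where x^2/2 - 9/2 = 0, i.e. (x - 3)*(x + 3)/2 = 0, at x = -3, 3.
On [-3, 3] the curve lies below the axis; ∫[-3,3] (x^2/2 - 9/2) dx = -18, giving area 18.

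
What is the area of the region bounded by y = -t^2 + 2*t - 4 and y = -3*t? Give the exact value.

9/2

Set the curves equal: -t^2 + 2*t - 4 = -3*t, so -t^2 + 5*t - 4 = 0, which factors as -(t - 4)*(t - 1) = 0. The curves meet at t = 1, 4.
On [1, 4], y = -t^2 + 2*t - 4 is on top; that piece has area ∫[1,4] (-t^2 + 5*t - 4) dt = 9/2.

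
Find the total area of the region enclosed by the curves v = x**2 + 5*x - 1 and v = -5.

9/2

Set the curves equal: x**2 + 5*x - 1 = -5, so x**2 + 5*x + 4 = 0, which factors as (x + 1)*(x + 4) = 0. The curves meet at x = -4, -1.
On [-4, -1], v = -5 is on top; that piece has area ∫[-4,-1] (-(x**2 + 5*x + 4)) dx = 9/2.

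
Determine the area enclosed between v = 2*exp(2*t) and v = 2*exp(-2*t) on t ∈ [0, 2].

On [0, 2], (2*exp(2*t)) - (2*exp(-2*t)) = 2*exp(2*t) - 2*exp(-2*t) is ≥ 0 throughout, so the area is a single integral of |2*exp(2*t) - 2*exp(-2*t)|.
∫[0,2] (2*exp(2*t) - 2*exp(-2*t)) dt = -2 + exp(-4) + exp(4).

-2 + exp(-4) + exp(4)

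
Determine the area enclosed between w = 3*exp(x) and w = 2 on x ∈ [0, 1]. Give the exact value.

On [0, 1], (3*exp(x)) - (2) = 3*exp(x) - 2 is ≥ 0 throughout, so the area is a single integral of |3*exp(x) - 2|.
∫[0,1] (3*exp(x) - 2) dx = -5 + 3*exp(1).

-5 + 3*exp(1)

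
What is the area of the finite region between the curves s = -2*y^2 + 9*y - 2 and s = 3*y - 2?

9

Both boundary curves give s as a function of y, so integrate with respect to y. Setting them equal: -2*y^2 + 6*y = 0, i.e. -2*y*(y - 3) = 0, so they meet at y = 0, 3.
For y in [0, 3], s = -2*y^2 + 9*y - 2 is on the right; area = ∫[0,3] (-2*y^2 + 6*y) dy = 9.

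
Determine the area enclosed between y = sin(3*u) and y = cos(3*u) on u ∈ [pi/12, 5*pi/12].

On [pi/12, 5*pi/12], (sin(3*u)) - (cos(3*u)) = sin(3*u) - cos(3*u) is ≥ 0 throughout, so the area is a single integral of |sin(3*u) - cos(3*u)|.
∫[pi/12,5*pi/12] (sin(3*u) - cos(3*u)) du = 2*sqrt(2)/3.

2*sqrt(2)/3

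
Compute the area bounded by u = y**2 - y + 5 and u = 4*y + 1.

Both boundary curves give u as a function of y, so integrate with respect to y. Setting them equal: y**2 - 5*y + 4 = 0, i.e. (y - 4)*(y - 1) = 0, so they meet at y = 1, 4.
For y in [1, 4], u = y**2 - y + 5 is on the left; area = ∫[1,4] (-(y**2 - 5*y + 4)) dy = 9/2.

9/2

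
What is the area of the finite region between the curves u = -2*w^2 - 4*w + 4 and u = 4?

Both boundary curves give u as a function of w, so integrate with respect to w. Setting them equal: -2*w^2 - 4*w = 0, i.e. -2*w*(w + 2) = 0, so they meet at w = -2, 0.
For w in [-2, 0], u = -2*w^2 - 4*w + 4 is on the right; area = ∫[-2,0] (-2*w^2 - 4*w) dw = 8/3.

8/3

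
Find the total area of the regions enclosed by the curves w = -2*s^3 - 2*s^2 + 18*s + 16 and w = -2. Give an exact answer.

Set the curves equal: -2*s^3 - 2*s^2 + 18*s + 16 = -2, so -2*s^3 - 2*s^2 + 18*s + 18 = 0, which factors as -2*(s - 3)*(s + 1)*(s + 3) = 0. The curves meet at s = -3, -1, 3.
On [-3, -1], w = -2 is on top; that piece has area ∫[-3,-1] (-(-2*s^3 - 2*s^2 + 18*s + 18)) ds = 40/3.
On [-1, 3], w = -2*s^3 - 2*s^2 + 18*s + 16 is on top; that piece has area ∫[-1,3] (-2*s^3 - 2*s^2 + 18*s + 18) ds = 256/3.
Total enclosed area = 40/3 + 256/3 = 296/3.

296/3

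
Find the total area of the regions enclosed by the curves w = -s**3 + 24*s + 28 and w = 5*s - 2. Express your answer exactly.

Set the curves equal: -s**3 + 24*s + 28 = 5*s - 2, so -s**3 + 19*s + 30 = 0, which factors as -(s - 5)*(s + 2)*(s + 3) = 0. The curves meet at s = -3, -2, 5.
On [-3, -2], w = 5*s - 2 is on top; that piece has area ∫[-3,-2] (-(-s**3 + 19*s + 30)) ds = 5/4.
On [-2, 5], w = -s**3 + 24*s + 28 is on top; that piece has area ∫[-2,5] (-s**3 + 19*s + 30) ds = 1029/4.
Total enclosed area = 5/4 + 1029/4 = 517/2.

517/2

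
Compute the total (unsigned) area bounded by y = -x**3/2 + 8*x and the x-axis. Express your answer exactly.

64

The curve meets the x-axis where -x**3/2 + 8*x = 0, i.e. -x*(x - 4)*(x + 4)/2 = 0, at x = -4, 0, 4.
On [-4, 0] the curve lies below the axis; ∫[-4,0] (-x**3/2 + 8*x) dx = -32, giving area 32.
On [0, 4] the curve lies above the axis; ∫[0,4] (-x**3/2 + 8*x) dx = 32, giving area 32.
Total area = 32 + 32 = 64.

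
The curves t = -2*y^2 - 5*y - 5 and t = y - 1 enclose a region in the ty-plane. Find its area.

1/3

Both boundary curves give t as a function of y, so integrate with respect to y. Setting them equal: -2*y^2 - 6*y - 4 = 0, i.e. -2*(y + 1)*(y + 2) = 0, so they meet at y = -2, -1.
For y in [-2, -1], t = -2*y^2 - 5*y - 5 is on the right; area = ∫[-2,-1] (-2*y^2 - 6*y - 4) dy = 1/3.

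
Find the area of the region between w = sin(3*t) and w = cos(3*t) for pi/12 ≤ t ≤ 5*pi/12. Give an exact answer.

2*sqrt(2)/3

On [pi/12, 5*pi/12], (sin(3*t)) - (cos(3*t)) = sin(3*t) - cos(3*t) is ≥ 0 throughout, so the area is a single integral of |sin(3*t) - cos(3*t)|.
∫[pi/12,5*pi/12] (sin(3*t) - cos(3*t)) dt = 2*sqrt(2)/3.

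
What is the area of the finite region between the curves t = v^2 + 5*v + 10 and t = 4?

Both boundary curves give t as a function of v, so integrate with respect to v. Setting them equal: v^2 + 5*v + 6 = 0, i.e. (v + 2)*(v + 3) = 0, so they meet at v = -3, -2.
For v in [-3, -2], t = v^2 + 5*v + 10 is on the left; area = ∫[-3,-2] (-(v^2 + 5*v + 6)) dv = 1/6.

1/6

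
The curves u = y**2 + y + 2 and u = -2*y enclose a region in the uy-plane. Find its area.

1/6

Both boundary curves give u as a function of y, so integrate with respect to y. Setting them equal: y**2 + 3*y + 2 = 0, i.e. (y + 1)*(y + 2) = 0, so they meet at y = -2, -1.
For y in [-2, -1], u = y**2 + y + 2 is on the left; area = ∫[-2,-1] (-(y**2 + 3*y + 2)) dy = 1/6.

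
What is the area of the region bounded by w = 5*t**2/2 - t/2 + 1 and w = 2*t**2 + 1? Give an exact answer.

Set the curves equal: 5*t**2/2 - t/2 + 1 = 2*t**2 + 1, so t**2/2 - t/2 = 0, which factors as t*(t - 1)/2 = 0. The curves meet at t = 0, 1.
On [0, 1], w = 2*t**2 + 1 is on top; that piece has area ∫[0,1] (-(t**2/2 - t/2)) dt = 1/12.

1/12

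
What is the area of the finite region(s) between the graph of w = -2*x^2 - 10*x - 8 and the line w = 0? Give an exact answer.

The curve meets the x-axis where -2*x^2 - 10*x - 8 = 0, i.e. -2*(x + 1)*(x + 4) = 0, at x = -4, -1.
On [-4, -1] the curve lies above the axis; ∫[-4,-1] (-2*x^2 - 10*x - 8) dx = 9, giving area 9.

9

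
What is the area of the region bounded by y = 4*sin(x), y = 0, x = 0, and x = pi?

On [0, pi], (4*sin(x)) - (0) = 4*sin(x) is ≥ 0 throughout, so the area is a single integral of |4*sin(x)|.
∫[0,pi] (4*sin(x)) dx = 8.

8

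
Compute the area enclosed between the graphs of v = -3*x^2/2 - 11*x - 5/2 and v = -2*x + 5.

16

Set the curves equal: -3*x^2/2 - 11*x - 5/2 = -2*x + 5, so -3*x^2/2 - 9*x - 15/2 = 0, which factors as -3*(x + 1)*(x + 5)/2 = 0. The curves meet at x = -5, -1.
On [-5, -1], v = -3*x^2/2 - 11*x - 5/2 is on top; that piece has area ∫[-5,-1] (-3*x^2/2 - 9*x - 15/2) dx = 16.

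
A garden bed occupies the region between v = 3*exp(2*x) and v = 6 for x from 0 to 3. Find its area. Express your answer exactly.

The difference (3*exp(2*x)) - (6) = 3*exp(2*x) - 6 changes sign at x = log(2)/2 inside [0, 3], so split the integral there.
∫[0,log(2)/2] (3*exp(2*x) - 6) dx = 3/2 - log(8); the area of that piece is -3/2 + log(8).
∫[log(2)/2,3] (3*exp(2*x) - 6) dx = -21 + 3*log(2) + 3*exp(6)/2.
Total area = (-3/2 + log(8)) + (-21 + 3*log(2) + 3*exp(6)/2) = -45/2 + 6*log(2) + 3*exp(6)/2.

-45/2 + 6*log(2) + 3*exp(6)/2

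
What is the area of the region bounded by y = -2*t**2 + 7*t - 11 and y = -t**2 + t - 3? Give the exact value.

4/3

Set the curves equal: -2*t**2 + 7*t - 11 = -t**2 + t - 3, so -t**2 + 6*t - 8 = 0, which factors as -(t - 4)*(t - 2) = 0. The curves meet at t = 2, 4.
On [2, 4], y = -2*t**2 + 7*t - 11 is on top; that piece has area ∫[2,4] (-t**2 + 6*t - 8) dt = 4/3.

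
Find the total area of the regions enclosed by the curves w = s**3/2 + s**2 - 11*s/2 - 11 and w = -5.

Set the curves equal: s**3/2 + s**2 - 11*s/2 - 11 = -5, so s**3/2 + s**2 - 11*s/2 - 6 = 0, which factors as (s - 3)*(s + 1)*(s + 4)/2 = 0. The curves meet at s = -4, -1, 3.
On [-4, -1], w = s**3/2 + s**2 - 11*s/2 - 11 is on top; that piece has area ∫[-4,-1] (s**3/2 + s**2 - 11*s/2 - 6) ds = 99/8.
On [-1, 3], w = -5 is on top; that piece has area ∫[-1,3] (-(s**3/2 + s**2 - 11*s/2 - 6)) ds = 80/3.
Total enclosed area = 99/8 + 80/3 = 937/24.

937/24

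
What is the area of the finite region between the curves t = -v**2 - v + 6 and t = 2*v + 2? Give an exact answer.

125/6

Both boundary curves give t as a function of v, so integrate with respect to v. Setting them equal: -v**2 - 3*v + 4 = 0, i.e. -(v - 1)*(v + 4) = 0, so they meet at v = -4, 1.
For v in [-4, 1], t = -v**2 - v + 6 is on the right; area = ∫[-4,1] (-v**2 - 3*v + 4) dv = 125/6.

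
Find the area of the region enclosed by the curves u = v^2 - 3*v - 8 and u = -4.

Both boundary curves give u as a function of v, so integrate with respect to v. Setting them equal: v^2 - 3*v - 4 = 0, i.e. (v - 4)*(v + 1) = 0, so they meet at v = -1, 4.
For v in [-1, 4], u = v^2 - 3*v - 8 is on the left; area = ∫[-1,4] (-(v^2 - 3*v - 4)) dv = 125/6.

125/6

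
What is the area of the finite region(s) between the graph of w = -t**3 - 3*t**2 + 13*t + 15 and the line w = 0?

The curve meets the t-axis where -t**3 - 3*t**2 + 13*t + 15 = 0, i.e. -(t - 3)*(t + 1)*(t + 5) = 0, at t = -5, -1, 3.
On [-5, -1] the curve lies below the axis; ∫[-5,-1] (-t**3 - 3*t**2 + 13*t + 15) dt = -64, giving area 64.
On [-1, 3] the curve lies above the axis; ∫[-1,3] (-t**3 - 3*t**2 + 13*t + 15) dt = 64, giving area 64.
Total area = 64 + 64 = 128.

128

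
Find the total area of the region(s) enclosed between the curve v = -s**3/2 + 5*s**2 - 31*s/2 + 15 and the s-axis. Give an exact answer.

37/24

The curve meets the s-axis where -s**3/2 + 5*s**2 - 31*s/2 + 15 = 0, i.e. -(s - 5)*(s - 3)*(s - 2)/2 = 0, at s = 2, 3, 5.
On [2, 3] the curve lies below the axis; ∫[2,3] (-s**3/2 + 5*s**2 - 31*s/2 + 15) ds = -5/24, giving area 5/24.
On [3, 5] the curve lies above the axis; ∫[3,5] (-s**3/2 + 5*s**2 - 31*s/2 + 15) ds = 4/3, giving area 4/3.
Total area = 5/24 + 4/3 = 37/24.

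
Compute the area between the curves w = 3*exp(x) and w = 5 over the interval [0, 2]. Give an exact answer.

-17 - 10*log(3) + 10*log(5) + 3*exp(2)

The difference (3*exp(x)) - (5) = 3*exp(x) - 5 changes sign at x = log(5/3) inside [0, 2], so split the integral there.
∫[0,log(5/3)] (3*exp(x) - 5) dx = log(243/3125) + 2; the area of that piece is -2 + log(3125/243).
∫[log(5/3),2] (3*exp(x) - 5) dx = -15 - 5*log(3) + 5*log(5) + 3*exp(2).
Total area = (-2 + log(3125/243)) + (-15 - 5*log(3) + 5*log(5) + 3*exp(2)) = -17 - 10*log(3) + 10*log(5) + 3*exp(2).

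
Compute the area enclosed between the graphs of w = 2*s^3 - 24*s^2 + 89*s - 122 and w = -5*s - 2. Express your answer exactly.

Set the curves equal: 2*s^3 - 24*s^2 + 89*s - 122 = -5*s - 2, so 2*s^3 - 24*s^2 + 94*s - 120 = 0, which factors as 2*(s - 5)*(s - 4)*(s - 3) = 0. The curves meet at s = 3, 4, 5.
On [3, 4], w = 2*s^3 - 24*s^2 + 89*s - 122 is on top; that piece has area ∫[3,4] (2*s^3 - 24*s^2 + 94*s - 120) ds = 1/2.
On [4, 5], w = -5*s - 2 is on top; that piece has area ∫[4,5] (-(2*s^3 - 24*s^2 + 94*s - 120)) ds = 1/2.
Total enclosed area = 1/2 + 1/2 = 1.

1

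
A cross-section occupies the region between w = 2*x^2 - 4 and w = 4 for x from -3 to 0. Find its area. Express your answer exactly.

46/3

The difference (2*x^2 - 4) - (4) = 2*x^2 - 8 changes sign at x = -2 inside [-3, 0], so split the integral there.
∫[-3,-2] (2*x^2 - 8) dx = 14/3.
∫[-2,0] (2*x^2 - 8) dx = -32/3; the area of that piece is 32/3.
Total area = 14/3 + 32/3 = 46/3.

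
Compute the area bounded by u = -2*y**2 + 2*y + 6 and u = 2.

Both boundary curves give u as a function of y, so integrate with respect to y. Setting them equal: -2*y**2 + 2*y + 4 = 0, i.e. -2*(y - 2)*(y + 1) = 0, so they meet at y = -1, 2.
For y in [-1, 2], u = -2*y**2 + 2*y + 6 is on the right; area = ∫[-1,2] (-2*y**2 + 2*y + 4) dy = 9.

9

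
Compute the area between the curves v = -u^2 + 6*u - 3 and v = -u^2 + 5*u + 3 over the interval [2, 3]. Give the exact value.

7/2

On [2, 3], (-u^2 + 6*u - 3) - (-u^2 + 5*u + 3) = u - 6 is ≤ 0 throughout, so the area is a single integral of |u - 6|.
∫[2,3] (u - 6) du = -7/2; the area of that piece is 7/2.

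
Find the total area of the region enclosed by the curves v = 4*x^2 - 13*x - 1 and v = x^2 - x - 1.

Set the curves equal: 4*x^2 - 13*x - 1 = x^2 - x - 1, so 3*x^2 - 12*x = 0, which factors as 3*x*(x - 4) = 0. The curves meet at x = 0, 4.
On [0, 4], v = x^2 - x - 1 is on top; that piece has area ∫[0,4] (-(3*x^2 - 12*x)) dx = 32.

32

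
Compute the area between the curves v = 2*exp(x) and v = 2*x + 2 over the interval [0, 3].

-17 + 2*exp(3)

On [0, 3], (2*exp(x)) - (2*x + 2) = -2*x + 2*exp(x) - 2 is ≥ 0 throughout, so the area is a single integral of |-2*x + 2*exp(x) - 2|.
∫[0,3] (-2*x + 2*exp(x) - 2) dx = -17 + 2*exp(3).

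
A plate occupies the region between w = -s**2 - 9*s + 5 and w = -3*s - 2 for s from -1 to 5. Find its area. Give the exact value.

The difference (-s**2 - 9*s + 5) - (-3*s - 2) = -s**2 - 6*s + 7 changes sign at s = 1 inside [-1, 5], so split the integral there.
∫[-1,1] (-s**2 - 6*s + 7) ds = 40/3.
∫[1,5] (-s**2 - 6*s + 7) ds = -256/3; the area of that piece is 256/3.
Total area = 40/3 + 256/3 = 296/3.

296/3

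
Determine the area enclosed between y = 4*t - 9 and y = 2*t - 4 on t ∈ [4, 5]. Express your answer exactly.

4

On [4, 5], (4*t - 9) - (2*t - 4) = 2*t - 5 is ≥ 0 throughout, so the area is a single integral of |2*t - 5|.
∫[4,5] (2*t - 5) dt = 4.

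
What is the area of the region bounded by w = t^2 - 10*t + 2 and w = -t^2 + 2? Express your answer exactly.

125/3

Set the curves equal: t^2 - 10*t + 2 = -t^2 + 2, so 2*t^2 - 10*t = 0, which factors as 2*t*(t - 5) = 0. The curves meet at t = 0, 5.
On [0, 5], w = -t^2 + 2 is on top; that piece has area ∫[0,5] (-(2*t^2 - 10*t)) dt = 125/3.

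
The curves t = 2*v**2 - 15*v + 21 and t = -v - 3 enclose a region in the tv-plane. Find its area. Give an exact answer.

Both boundary curves give t as a function of v, so integrate with respect to v. Setting them equal: 2*v**2 - 14*v + 24 = 0, i.e. 2*(v - 4)*(v - 3) = 0, so they meet at v = 3, 4.
For v in [3, 4], t = 2*v**2 - 15*v + 21 is on the left; area = ∫[3,4] (-(2*v**2 - 14*v + 24)) dv = 1/3.

1/3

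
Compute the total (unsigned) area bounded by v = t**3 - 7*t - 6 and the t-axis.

131/4

The curve meets the t-axis where t**3 - 7*t - 6 = 0, i.e. (t - 3)*(t + 1)*(t + 2) = 0, at t = -2, -1, 3.
On [-2, -1] the curve lies above the axis; ∫[-2,-1] (t**3 - 7*t - 6) dt = 3/4, giving area 3/4.
On [-1, 3] the curve lies below the axis; ∫[-1,3] (t**3 - 7*t - 6) dt = -32, giving area 32.
Total area = 3/4 + 32 = 131/4.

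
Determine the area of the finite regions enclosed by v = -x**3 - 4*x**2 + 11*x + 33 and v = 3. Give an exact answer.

Set the curves equal: -x**3 - 4*x**2 + 11*x + 33 = 3, so -x**3 - 4*x**2 + 11*x + 30 = 0, which factors as -(x - 3)*(x + 2)*(x + 5) = 0. The curves meet at x = -5, -2, 3.
On [-5, -2], v = 3 is on top; that piece has area ∫[-5,-2] (-(-x**3 - 4*x**2 + 11*x + 30)) dx = 117/4.
On [-2, 3], v = -x**3 - 4*x**2 + 11*x + 33 is on top; that piece has area ∫[-2,3] (-x**3 - 4*x**2 + 11*x + 30) dx = 1375/12.
Total enclosed area = 117/4 + 1375/12 = 863/6.

863/6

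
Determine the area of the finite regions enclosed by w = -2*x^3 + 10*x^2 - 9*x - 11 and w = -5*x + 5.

Set the curves equal: -2*x^3 + 10*x^2 - 9*x - 11 = -5*x + 5, so -2*x^3 + 10*x^2 - 4*x - 16 = 0, which factors as -2*(x - 4)*(x - 2)*(x + 1) = 0. The curves meet at x = -1, 2, 4.
On [-1, 2], w = -5*x + 5 is on top; that piece has area ∫[-1,2] (-(-2*x^3 + 10*x^2 - 4*x - 16)) dx = 63/2.
On [2, 4], w = -2*x^3 + 10*x^2 - 9*x - 11 is on top; that piece has area ∫[2,4] (-2*x^3 + 10*x^2 - 4*x - 16) dx = 32/3.
Total enclosed area = 63/2 + 32/3 = 253/6.

253/6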